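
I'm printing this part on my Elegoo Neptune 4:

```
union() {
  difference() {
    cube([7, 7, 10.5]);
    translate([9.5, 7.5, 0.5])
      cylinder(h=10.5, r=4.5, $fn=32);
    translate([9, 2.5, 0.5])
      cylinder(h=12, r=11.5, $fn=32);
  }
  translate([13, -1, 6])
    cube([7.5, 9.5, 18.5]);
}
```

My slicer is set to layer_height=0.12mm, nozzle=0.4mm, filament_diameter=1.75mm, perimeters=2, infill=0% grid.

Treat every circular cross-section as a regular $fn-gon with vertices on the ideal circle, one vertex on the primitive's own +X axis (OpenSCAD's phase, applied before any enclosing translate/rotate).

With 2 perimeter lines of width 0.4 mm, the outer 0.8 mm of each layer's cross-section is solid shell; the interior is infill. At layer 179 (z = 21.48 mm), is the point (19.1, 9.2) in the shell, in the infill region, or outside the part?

outside

At z = 21.48 mm: the cube does not reach this height (z outside [0, 10.5]); the cylinder at (9.5, 7.5) does not reach this height (z outside [0.5, 11]); the cylinder at (9, 2.5) is not intersected at this z (z outside [0.5, 12.5]); Subtracting the remaining from the first: the first operand is absent here, so nothing remains; the cube at (13, -1) (footprint 7.5×9.5) is included at this height; Combining (union): only the 7.5×9.5 cube at (13, -1) is present, so the union is just that shape — 1 connected region. Overall, the cross-section is a single solid region. The nearest boundary edge runs (20.50, 8.50)→(13.00, 8.50); distance from the point to it = 0.70 mm. The point is not inside any of the regions above, so it lies outside the cross-section (0.70 mm from the nearest boundary).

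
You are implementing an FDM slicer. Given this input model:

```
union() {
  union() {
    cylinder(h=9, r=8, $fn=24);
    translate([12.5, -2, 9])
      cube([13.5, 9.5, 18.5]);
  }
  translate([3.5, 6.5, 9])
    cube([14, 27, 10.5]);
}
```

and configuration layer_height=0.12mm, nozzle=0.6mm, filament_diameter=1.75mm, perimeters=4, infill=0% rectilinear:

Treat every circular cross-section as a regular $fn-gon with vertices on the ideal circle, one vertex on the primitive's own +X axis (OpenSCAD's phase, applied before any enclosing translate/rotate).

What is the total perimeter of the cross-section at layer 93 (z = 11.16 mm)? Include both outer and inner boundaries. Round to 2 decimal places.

116.00 mm

At z = 11.16 mm: the cylinder is not intersected at this z (z outside [0, 9]); the cube at (12.5, -2) (footprint 13.5×9.5) is included at this height (perimeter 46.00 mm); Combining (union): only the 13.5×9.5 cube at (12.5, -2) is present, so the union is just that shape — boundary = 46.00 mm; the cube at (3.5, 6.5) (footprint 14×27) is included at this height (perimeter 82.00 mm); Taking the union: the regions partially overlap (shared area 5.00 mm²), so the edge portions inside another operand are dropped and the merged outline is re-measured after clipping — boundary = 116.00 mm. Overall, the cross-section is a single solid region. Total boundary length (outer) = 116.00 mm.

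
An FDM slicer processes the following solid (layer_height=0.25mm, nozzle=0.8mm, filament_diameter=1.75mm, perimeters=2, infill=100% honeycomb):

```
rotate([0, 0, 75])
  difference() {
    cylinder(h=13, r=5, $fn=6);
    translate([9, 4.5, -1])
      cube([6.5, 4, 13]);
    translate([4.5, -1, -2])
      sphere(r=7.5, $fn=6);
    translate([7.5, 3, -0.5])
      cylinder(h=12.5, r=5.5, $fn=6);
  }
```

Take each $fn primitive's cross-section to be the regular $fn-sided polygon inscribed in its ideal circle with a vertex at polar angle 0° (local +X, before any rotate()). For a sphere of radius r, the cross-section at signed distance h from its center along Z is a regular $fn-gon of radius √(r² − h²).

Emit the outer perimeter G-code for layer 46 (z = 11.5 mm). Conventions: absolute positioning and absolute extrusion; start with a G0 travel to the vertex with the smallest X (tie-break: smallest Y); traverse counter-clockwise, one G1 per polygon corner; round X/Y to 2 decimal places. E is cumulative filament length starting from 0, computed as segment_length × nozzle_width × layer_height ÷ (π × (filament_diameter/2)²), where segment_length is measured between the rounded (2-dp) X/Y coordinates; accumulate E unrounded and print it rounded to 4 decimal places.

G0 X-4.83 Y-1.29 Z11.50
G1 X-1.29 Y-4.83 E0.4163
G1 X3.54 Y-3.54 E0.8320
G1 X4.83 Y1.29 E1.2477
G1 X2.19 Y3.93 E1.5581
G1 X-2.38 Y2.71 E1.9514
G1 X-3.28 Y3.60 E2.0567
G1 X-3.54 Y3.54 E2.0788
G1 X-4.83 Y-1.29 E2.4945

At z = 11.5 mm: the r=5 cylinder contributes a regular 6-gon of circumradius 5; the cube at (9, 4.5) (footprint 6.5×4) is included at this height; the sphere at (4.5, -1) is absent (|z−center|=13.500 > r=7.5); the r=5.5 cylinder at (7.5, 3) gives a regular 6-gon of circumradius 5.5 (constant along its height); Subtracting the remaining from the first: starting from the r=5 cylinder, the 6.5×4 cube at (9, 4.5) misses the remaining region (no effect); the r=5.5 cylinder at (7.5, 3) partially overlaps it — only the 5.20 mm² overlap (of its 78.59 mm²) is removed, clipping the outline — 1 connected region; (rotated 75° about Z; rotation is an isometry so areas/perimeters/island counts are preserved). The outline is a single polygon with 8 vertices. Extrusion per mm of travel: 0.8 × 0.25 / (π × 0.875²) = 0.083150. Accumulating E over each segment gives final E = 2.4945.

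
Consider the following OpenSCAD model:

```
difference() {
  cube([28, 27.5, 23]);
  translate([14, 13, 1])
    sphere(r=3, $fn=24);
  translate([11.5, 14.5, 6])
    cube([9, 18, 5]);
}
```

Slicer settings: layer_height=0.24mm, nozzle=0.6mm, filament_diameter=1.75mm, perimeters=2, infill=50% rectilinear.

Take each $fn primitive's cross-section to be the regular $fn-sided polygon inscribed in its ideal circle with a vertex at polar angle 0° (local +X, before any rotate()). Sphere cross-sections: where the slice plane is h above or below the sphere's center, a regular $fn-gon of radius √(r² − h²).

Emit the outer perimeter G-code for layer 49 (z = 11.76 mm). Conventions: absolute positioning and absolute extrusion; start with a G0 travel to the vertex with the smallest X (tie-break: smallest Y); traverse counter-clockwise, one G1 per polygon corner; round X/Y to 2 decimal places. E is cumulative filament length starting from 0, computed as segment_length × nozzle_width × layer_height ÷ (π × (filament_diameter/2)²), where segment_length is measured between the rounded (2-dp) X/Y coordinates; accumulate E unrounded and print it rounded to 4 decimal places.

G0 X0.00 Y0.00 Z11.76
G1 X28.00 Y0.00 E1.6763
G1 X28.00 Y27.50 E3.3227
G1 X0.00 Y27.50 E4.9990
G1 X0.00 Y0.00 E6.6454

At z = 11.76 mm: the 28×27.5 cube contributes its full rectangle; the sphere at (14, 13) does not reach this height (|z−center|=10.760 > r=3); the cube at (11.5, 14.5) is absent (z outside [6, 11]); Subtracting the remaining from the first: none of the subtracted shapes is present at this height, so the 28×27.5 cube is unchanged — 1 connected region. The outline is a single polygon with 4 vertices. Extrusion per mm of travel: 0.6 × 0.24 / (π × 0.875²) = 0.059868. Accumulating E over each segment gives final E = 6.6454.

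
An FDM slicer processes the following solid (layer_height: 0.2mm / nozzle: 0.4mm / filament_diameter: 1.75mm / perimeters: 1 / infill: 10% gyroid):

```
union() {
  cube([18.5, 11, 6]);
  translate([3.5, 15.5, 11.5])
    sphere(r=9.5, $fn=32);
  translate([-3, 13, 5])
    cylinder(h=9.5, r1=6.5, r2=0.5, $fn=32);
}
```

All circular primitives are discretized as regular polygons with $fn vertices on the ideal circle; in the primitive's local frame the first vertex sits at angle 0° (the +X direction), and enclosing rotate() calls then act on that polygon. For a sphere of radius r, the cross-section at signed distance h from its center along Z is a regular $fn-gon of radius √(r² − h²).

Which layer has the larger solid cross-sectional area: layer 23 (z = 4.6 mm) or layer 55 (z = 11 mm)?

Layer 23 (z = 4.6): the cube (footprint 18.5×11) is included at this height (area 203.50 mm²); the r=9.5 sphere at (3.5, 15.5) contributes a regular 32-gon of circumradius √(9.5²−6.9²) = 6.530 (area = (32/2)·6.530²·sin(360°/32) = 133.10 mm²); the cone at (-3, 13) is absent (z outside [5, 14.5]); Combining (union): the regions partially overlap — summed areas 336.60 mm² minus the doubly-counted overlap 12.40 mm² gives 324.20 mm² — area = 324.20 mm². So its area = 324.20 mm². Layer 55 (z = 11): the cube does not reach this height (z outside [0, 6]); the r=9.5 sphere at (3.5, 15.5) contributes a regular 32-gon of circumradius √(9.5²−0.5²) = 9.487 (area = (32/2)·9.487²·sin(360°/32) = 280.93 mm²); the cone at (-3, 13) contributes a regular 32-gon of circumradius 2.711 (interpolated between r1=6.5 and r2=0.5 at t=0.632) (area = (32/2)·2.711²·sin(360°/32) = 22.93 mm²); Combining (union): the regions partially overlap — summed areas 303.86 mm² minus the doubly-counted overlap 22.58 mm² gives 281.28 mm² — area = 281.28 mm². So its area = 281.28 mm². Layer 23 is larger (324.20 vs 281.28 mm²).

layer 23 (z = 4.6 mm)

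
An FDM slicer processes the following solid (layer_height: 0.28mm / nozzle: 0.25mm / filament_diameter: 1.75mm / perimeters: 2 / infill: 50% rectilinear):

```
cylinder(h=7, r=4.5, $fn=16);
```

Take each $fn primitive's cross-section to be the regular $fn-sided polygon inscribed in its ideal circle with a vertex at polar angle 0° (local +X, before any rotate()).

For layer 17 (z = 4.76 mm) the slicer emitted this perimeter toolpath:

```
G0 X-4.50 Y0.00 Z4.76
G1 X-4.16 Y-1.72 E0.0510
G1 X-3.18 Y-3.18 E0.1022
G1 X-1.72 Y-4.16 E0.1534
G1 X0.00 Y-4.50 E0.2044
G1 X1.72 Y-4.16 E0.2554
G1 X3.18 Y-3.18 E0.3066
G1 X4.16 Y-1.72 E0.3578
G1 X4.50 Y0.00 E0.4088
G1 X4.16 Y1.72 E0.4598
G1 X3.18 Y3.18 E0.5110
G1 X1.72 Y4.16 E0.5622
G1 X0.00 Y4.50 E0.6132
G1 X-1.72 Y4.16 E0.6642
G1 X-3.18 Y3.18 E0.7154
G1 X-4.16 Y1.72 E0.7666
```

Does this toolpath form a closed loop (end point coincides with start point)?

Start point (G0): (-4.50, 0.00). End point (last G1): the path does not return to the start — open.

no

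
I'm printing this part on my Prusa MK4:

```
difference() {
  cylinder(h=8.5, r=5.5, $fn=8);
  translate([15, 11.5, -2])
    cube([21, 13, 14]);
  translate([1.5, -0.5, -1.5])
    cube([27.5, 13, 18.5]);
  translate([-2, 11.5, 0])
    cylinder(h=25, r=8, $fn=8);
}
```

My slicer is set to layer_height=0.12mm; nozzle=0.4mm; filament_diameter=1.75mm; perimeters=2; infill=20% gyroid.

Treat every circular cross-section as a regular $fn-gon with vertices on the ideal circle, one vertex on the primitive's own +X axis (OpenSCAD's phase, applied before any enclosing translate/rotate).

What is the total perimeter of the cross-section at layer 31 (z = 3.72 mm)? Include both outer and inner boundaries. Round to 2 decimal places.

35.51 mm

At z = 3.72 mm: the cylinder: section is a regular 8-gon, circumradius r=5.5 (perimeter = 2·8·5.500·sin(180°/8) = 33.68 mm); the cube at (15, 11.5) is present — its section is the full 21×13 rectangle (perimeter 68.00 mm); the cube at (1.5, -0.5) is present — its section is the full 27.5×13 rectangle (perimeter 81.00 mm); the r=8 cylinder at (-2, 11.5) contributes a regular 8-gon of circumradius 8 (perimeter = 2·8·8.000·sin(180°/8) = 48.98 mm); Taking the first minus the rest: starting from the r=5.5 cylinder, the 21×13 cube at (15, 11.5) misses the remaining region (no effect); the 27.5×13 cube at (1.5, -0.5) partially overlaps it — only the 15.55 mm² overlap (of its 357.50 mm²) is removed, clipping the outline; the r=8 cylinder at (-2, 11.5) partially overlaps it — only the 4.00 mm² overlap (of its 181.02 mm²) is removed, clipping the outline — boundary = 35.51 mm. Overall, the cross-section is a single solid region. Total boundary length (outer) = 35.51 mm.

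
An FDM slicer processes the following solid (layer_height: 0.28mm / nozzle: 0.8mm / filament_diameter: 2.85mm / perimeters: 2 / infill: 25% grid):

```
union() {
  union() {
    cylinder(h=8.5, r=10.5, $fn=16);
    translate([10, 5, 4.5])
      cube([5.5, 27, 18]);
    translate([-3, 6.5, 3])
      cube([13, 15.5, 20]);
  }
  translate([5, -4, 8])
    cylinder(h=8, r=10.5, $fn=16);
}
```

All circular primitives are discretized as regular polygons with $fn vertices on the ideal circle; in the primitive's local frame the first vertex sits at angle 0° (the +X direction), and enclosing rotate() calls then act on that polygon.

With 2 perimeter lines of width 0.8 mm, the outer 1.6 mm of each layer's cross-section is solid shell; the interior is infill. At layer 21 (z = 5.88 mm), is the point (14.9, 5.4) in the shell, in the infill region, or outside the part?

At z = 5.88 mm: the r=10.5 cylinder gives a regular 16-gon of circumradius 10.5 (constant along its height); the 5.5×27 cube at (10, 5) contributes its full rectangle; the cube at (-3, 6.5) is present — its section is the full 13×15.5 rectangle; Merging all regions: the regions partially overlap (shared area 32.88 mm²), so overlapping operands fuse into one piece — 1 connected region; the cylinder at (5, -4) is not intersected at this z (z outside [8, 16]); Combining (union): only the result so far is present, so the union is just that shape — 1 connected region. Overall, the cross-section is a single solid region. The nearest boundary edge runs (15.50, 5.00)→(10.00, 5.00); distance from the point to it = 0.40 mm. The point is inside the cross-section, 0.40 mm from the nearest boundary — within the 1.6 mm shell band (2 × 0.8).

shell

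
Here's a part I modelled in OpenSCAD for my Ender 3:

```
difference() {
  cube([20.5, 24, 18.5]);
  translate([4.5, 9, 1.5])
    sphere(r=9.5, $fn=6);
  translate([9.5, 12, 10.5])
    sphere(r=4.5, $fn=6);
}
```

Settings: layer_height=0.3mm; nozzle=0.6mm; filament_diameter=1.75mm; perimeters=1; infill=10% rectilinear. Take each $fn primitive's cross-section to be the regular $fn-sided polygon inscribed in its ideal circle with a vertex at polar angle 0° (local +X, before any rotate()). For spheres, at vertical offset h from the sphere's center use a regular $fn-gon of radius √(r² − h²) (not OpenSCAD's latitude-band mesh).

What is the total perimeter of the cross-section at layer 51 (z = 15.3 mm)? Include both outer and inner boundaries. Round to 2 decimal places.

At z = 15.3 mm: the 20.5×24 cube contributes its full rectangle (perimeter 89.00 mm); the sphere at (4.5, 9) is not intersected at this z (|z−center|=13.800 > r=9.5); the sphere at (9.5, 12) does not reach this height (|z−center|=4.800 > r=4.5); After the difference (first − rest): none of the subtracted shapes is present at this height, so the 20.5×24 cube is unchanged — boundary = 89.00 mm. Overall, the cross-section is a single solid region. Total boundary length (outer) = 89.00 mm.

89.00 mm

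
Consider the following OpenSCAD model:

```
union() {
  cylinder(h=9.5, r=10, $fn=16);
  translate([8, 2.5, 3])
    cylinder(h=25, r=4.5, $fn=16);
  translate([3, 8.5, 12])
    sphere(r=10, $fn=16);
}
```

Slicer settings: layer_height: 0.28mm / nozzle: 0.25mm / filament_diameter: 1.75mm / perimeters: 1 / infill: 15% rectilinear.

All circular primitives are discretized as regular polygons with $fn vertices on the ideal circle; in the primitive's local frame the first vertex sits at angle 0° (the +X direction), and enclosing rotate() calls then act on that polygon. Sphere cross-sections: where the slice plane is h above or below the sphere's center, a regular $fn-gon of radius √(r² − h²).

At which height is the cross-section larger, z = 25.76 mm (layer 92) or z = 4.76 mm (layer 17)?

layer 17 (z = 4.76 mm)

Layer 92 (z = 25.76): the cylinder is absent (z outside [0, 9.5]); the cylinder at (8, 2.5): section is a regular 16-gon, circumradius r=4.5 (area = (16/2)·4.500²·sin(360°/16) = 61.99 mm²); the sphere at (3, 8.5) is absent (|z−center|=13.760 > r=10); Taking the union: only the r=4.5 cylinder at (8, 2.5) is present, so the union is just that shape — area = 61.99 mm². So its area = 61.99 mm². Layer 17 (z = 4.76): the r=10 cylinder gives a regular 16-gon of circumradius 10 (constant along its height) (area = (16/2)·10.000²·sin(360°/16) = 306.15 mm²); the r=4.5 cylinder at (8, 2.5) contributes a regular 16-gon of circumradius 4.5 (area = (16/2)·4.500²·sin(360°/16) = 61.99 mm²); the r=10 sphere at (3, 8.5) slices to a regular 16-gon of circumradius 6.898 (√(r²−h²) with h=7.24 from center) (area = (16/2)·6.898²·sin(360°/16) = 145.67 mm²); Combining (union): the regions partially overlap — summed areas 513.81 mm² minus the doubly-counted overlap 117.12 mm² gives 396.69 mm² — area = 396.69 mm². So its area = 396.69 mm². Layer 17 is larger (396.69 vs 61.99 mm²).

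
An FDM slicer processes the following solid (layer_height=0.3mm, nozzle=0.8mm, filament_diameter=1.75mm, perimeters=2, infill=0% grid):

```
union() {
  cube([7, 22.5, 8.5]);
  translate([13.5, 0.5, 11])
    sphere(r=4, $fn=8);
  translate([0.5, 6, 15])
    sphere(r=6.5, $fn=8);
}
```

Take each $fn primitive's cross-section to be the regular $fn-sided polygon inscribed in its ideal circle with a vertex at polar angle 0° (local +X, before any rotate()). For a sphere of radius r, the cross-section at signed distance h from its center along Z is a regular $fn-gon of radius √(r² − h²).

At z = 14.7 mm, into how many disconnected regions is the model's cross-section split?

2

At z = 14.7 mm: the cube is absent (z outside [0, 8.5]); the r=4 sphere at (13.5, 0.5) slices to a regular 8-gon of circumradius 1.520 (√(r²−h²) with h=3.7 from center); the sphere at (0.5, 6): section is a regular 8-gon, circumradius = √(r²−h²) = √(6.5²−0.3²) = 6.493; Merging all regions: the 2 present regions are separate (no shared area or edge), so areas and boundary lengths simply add and each stays a separate island — 2 connected regions. The result has 2 disconnected regions.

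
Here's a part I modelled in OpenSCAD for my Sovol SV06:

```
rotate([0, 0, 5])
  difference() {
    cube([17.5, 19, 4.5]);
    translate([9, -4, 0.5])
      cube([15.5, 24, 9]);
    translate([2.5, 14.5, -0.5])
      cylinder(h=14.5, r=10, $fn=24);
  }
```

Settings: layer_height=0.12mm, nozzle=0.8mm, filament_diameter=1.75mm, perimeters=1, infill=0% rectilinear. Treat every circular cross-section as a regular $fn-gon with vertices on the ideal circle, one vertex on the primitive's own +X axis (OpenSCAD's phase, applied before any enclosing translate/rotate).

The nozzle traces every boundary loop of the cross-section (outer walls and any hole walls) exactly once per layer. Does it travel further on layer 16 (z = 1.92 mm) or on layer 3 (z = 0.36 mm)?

layer 3 (z = 0.36 mm)

Layer 16 (z = 1.92): the 17.5×19 cube contributes its full rectangle (perimeter 73.00 mm); the cube at (9, -4) is present — its section is the full 15.5×24 rectangle (perimeter 79.00 mm); the r=10 cylinder at (2.5, 14.5) gives a regular 24-gon of circumradius 10 (constant along its height) (perimeter = 2·24·10.000·sin(180°/24) = 62.65 mm); Taking the first minus the rest: starting from the 17.5×19 cube, the 15.5×24 cube at (9, -4) partially overlaps it — only the 161.50 mm² overlap (of its 372.00 mm²) is removed, clipping the outline; the r=10 cylinder at (2.5, 14.5) partially overlaps it — only the 124.75 mm² overlap (of its 310.58 mm²) is removed, clipping the outline — boundary = 30.45 mm; (whole slice rotated 5° about Z — lengths, areas and connectivity unchanged). So its perimeter = 30.45 mm. Layer 3 (z = 0.36): the cube (footprint 17.5×19) is included at this height (perimeter 73.00 mm); the cube at (9, -4) is not intersected at this z (z outside [0.5, 9.5]); the r=10 cylinder at (2.5, 14.5) contributes a regular 24-gon of circumradius 10 (perimeter = 2·24·10.000·sin(180°/24) = 62.65 mm); Subtracting the remaining from the first: starting from the 17.5×19 cube, the r=10 cylinder at (2.5, 14.5) partially overlaps it — only the 156.63 mm² overlap (of its 310.58 mm²) is removed, clipping the outline — boundary = 70.33 mm; (rotated 5° about Z; rotation is an isometry so areas/perimeters/island counts are preserved). So its perimeter = 70.33 mm. Layer 3 is larger (70.33 vs 30.45 mm).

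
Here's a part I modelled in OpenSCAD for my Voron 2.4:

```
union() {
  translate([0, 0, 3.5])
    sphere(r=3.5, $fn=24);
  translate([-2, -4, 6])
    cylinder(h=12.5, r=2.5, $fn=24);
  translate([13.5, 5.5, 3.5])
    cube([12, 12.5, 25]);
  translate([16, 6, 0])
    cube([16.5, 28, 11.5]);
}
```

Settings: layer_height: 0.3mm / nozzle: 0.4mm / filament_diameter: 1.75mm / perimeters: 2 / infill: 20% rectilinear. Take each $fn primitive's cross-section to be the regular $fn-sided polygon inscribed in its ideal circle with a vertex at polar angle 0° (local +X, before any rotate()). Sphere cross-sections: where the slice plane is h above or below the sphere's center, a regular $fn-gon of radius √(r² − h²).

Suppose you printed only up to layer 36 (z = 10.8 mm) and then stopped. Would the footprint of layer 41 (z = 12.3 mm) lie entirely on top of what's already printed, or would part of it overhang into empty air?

entirely on top

Compare the two slices. At z = 10.8: the sphere is absent (|z−center|=7.300 > r=3.5); the r=2.5 cylinder at (-2, -4) gives a regular 24-gon of circumradius 2.5 (constant along its height) (area = (24/2)·2.500²·sin(360°/24) = 19.41 mm²); the 12×12.5 cube at (13.5, 5.5) contributes its full rectangle (area 150.00 mm²); the 16.5×28 cube at (16, 6) contributes its full rectangle (area 462.00 mm²); Merging all regions: the regions partially overlap — summed areas 631.41 mm² minus the doubly-counted overlap 114.00 mm² gives 517.41 mm² — area = 517.41 mm². At z = 12.3: the sphere is absent (|z−center|=8.800 > r=3.5); the r=2.5 cylinder at (-2, -4) gives a regular 24-gon of circumradius 2.5 (constant along its height) (area = (24/2)·2.500²·sin(360°/24) = 19.41 mm²); the cube at (13.5, 5.5) is present — its section is the full 12×12.5 rectangle (area 150.00 mm²); the cube at (16, 6) is not intersected at this z (z outside [0, 11.5]); Taking the union: the 2 present regions are separate (no shared area or edge), so areas and boundary lengths simply add and each stays a separate island — area = 169.41 mm². Checking containment: the cross-section at z = 12.3 is a subset of the cross-section at z = 10.8.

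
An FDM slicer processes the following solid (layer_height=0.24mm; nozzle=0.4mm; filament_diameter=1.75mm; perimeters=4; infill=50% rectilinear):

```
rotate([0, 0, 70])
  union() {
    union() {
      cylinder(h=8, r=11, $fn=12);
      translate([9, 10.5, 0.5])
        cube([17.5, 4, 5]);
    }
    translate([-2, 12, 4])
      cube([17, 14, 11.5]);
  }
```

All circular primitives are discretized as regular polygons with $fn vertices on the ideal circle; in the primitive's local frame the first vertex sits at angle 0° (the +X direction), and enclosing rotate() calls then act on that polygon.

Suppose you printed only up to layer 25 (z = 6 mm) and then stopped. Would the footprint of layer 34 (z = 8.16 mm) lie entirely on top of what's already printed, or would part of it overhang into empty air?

Compare the two slices. At z = 6: the r=11 cylinder gives a regular 12-gon of circumradius 11 (constant along its height) (area = (12/2)·11.000²·sin(360°/12) = 363.00 mm²); the cube at (9, 10.5) does not reach this height (z outside [0.5, 5.5]); Merging all regions: only the r=11 cylinder is present, so the union is just that shape — area = 363.00 mm²; the cube at (-2, 12) is present — its section is the full 17×14 rectangle (area 238.00 mm²); Combining (union): the 2 present regions are separate (no shared area or edge), so areas and boundary lengths simply add and each stays a separate island — area = 601.00 mm²; (rotated 70° about Z; rotation is an isometry so areas/perimeters/island counts are preserved). At z = 8.16: the cylinder does not reach this height (z outside [0, 8]); the cube at (9, 10.5) is absent (z outside [0.5, 5.5]); Merging all regions: nothing is present at this height; the cube at (-2, 12) (footprint 17×14) is included at this height (area 238.00 mm²); Taking the union: only the 17×14 cube at (-2, 12) is present, so the union is just that shape — area = 238.00 mm²; (whole slice rotated 70° about Z — lengths, areas and connectivity unchanged). Checking containment: the cross-section at z = 8.16 is a subset of the cross-section at z = 6.

entirely on top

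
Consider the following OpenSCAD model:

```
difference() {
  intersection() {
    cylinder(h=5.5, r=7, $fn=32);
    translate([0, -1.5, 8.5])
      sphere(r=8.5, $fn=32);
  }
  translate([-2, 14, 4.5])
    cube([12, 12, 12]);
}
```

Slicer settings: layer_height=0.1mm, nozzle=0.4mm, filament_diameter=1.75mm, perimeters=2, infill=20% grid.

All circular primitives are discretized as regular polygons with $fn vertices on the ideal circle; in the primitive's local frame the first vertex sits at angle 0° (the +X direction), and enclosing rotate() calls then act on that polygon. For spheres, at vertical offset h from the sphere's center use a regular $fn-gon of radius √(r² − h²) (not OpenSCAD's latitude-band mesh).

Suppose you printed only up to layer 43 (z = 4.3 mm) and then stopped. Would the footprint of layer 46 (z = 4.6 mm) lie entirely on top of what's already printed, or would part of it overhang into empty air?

part overhangs

Compare the two slices. At z = 4.3: the r=7 cylinder contributes a regular 32-gon of circumradius 7 (area = (32/2)·7.000²·sin(360°/32) = 152.95 mm²); the sphere at (0, -1.5): section is a regular 32-gon, circumradius = √(r²−h²) = √(8.5²−4.2²) = 7.390 (area = (32/2)·7.390²·sin(360°/32) = 170.46 mm²); After intersecting: the r=8.5 sphere at (0, -1.5) partially overlaps the r=7 cylinder; clipping to the common part keeps 139.50 mm² — area = 139.50 mm²; the cube at (-2, 14) is absent (z outside [4.5, 16.5]); Taking the first minus the rest: none of the subtracted shapes is present at this height, so that combined region is unchanged — area = 139.50 mm². At z = 4.6: the r=7 cylinder gives a regular 32-gon of circumradius 7 (constant along its height) (area = (32/2)·7.000²·sin(360°/32) = 152.95 mm²); the sphere at (0, -1.5): section is a regular 32-gon, circumradius = √(r²−h²) = √(8.5²−3.9²) = 7.552 (area = (32/2)·7.552²·sin(360°/32) = 178.05 mm²); Keeping only the common overlap: the r=8.5 sphere at (0, -1.5) partially overlaps the r=7 cylinder; clipping to the common part keeps 142.29 mm² — area = 142.29 mm²; the cube at (-2, 14) is present — its section is the full 12×12 rectangle (area 144.00 mm²); After the difference (first − rest): starting from the result so far (142.29 mm²), the 12×12 cube at (-2, 14) misses the remaining region (no effect) — area = 142.29 mm². Checking containment: at z = 4.6 the cross-section extends beyond the z = 4.3 cross-section by about 2.79 mm².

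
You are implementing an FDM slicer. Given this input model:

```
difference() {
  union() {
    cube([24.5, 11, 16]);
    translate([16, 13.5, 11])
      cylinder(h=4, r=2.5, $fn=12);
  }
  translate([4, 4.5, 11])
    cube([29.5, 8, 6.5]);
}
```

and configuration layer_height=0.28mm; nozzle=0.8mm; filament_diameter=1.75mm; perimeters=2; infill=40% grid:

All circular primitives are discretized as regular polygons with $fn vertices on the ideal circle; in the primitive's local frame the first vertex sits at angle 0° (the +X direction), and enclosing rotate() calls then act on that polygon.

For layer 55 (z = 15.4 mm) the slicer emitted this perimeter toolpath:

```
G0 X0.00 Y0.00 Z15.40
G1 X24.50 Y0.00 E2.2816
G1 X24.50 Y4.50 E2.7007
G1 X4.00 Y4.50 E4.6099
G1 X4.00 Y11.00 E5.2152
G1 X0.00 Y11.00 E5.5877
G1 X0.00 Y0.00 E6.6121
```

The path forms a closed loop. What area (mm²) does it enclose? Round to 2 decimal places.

136.25 mm²

Apply the shoelace formula to the sequence of (X, Y) vertices; enclosed area = 136.25 mm².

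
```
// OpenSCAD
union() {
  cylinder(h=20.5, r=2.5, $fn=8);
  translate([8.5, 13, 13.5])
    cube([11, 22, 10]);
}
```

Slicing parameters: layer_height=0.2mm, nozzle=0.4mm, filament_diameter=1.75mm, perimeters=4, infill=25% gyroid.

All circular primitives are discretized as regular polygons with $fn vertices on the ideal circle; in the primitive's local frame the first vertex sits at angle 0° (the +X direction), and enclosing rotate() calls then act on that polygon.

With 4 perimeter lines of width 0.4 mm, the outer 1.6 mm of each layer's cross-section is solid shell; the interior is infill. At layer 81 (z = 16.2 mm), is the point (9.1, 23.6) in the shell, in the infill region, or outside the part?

At z = 16.2 mm: the cylinder: section is a regular 8-gon, circumradius r=2.5; the cube at (8.5, 13) (footprint 11×22) is included at this height; Combining (union): the 2 present regions are separate (no shared area or edge), so areas and boundary lengths simply add and each stays a separate island — 2 connected regions. Overall, the cross-section has 2 separate islands. The nearest boundary edge runs (8.50, 13.00)→(8.50, 35.00); distance from the point to it = 0.60 mm. (Shell/infill is judged within the island containing the point — the largest one.) The point is inside the cross-section, 0.60 mm from the nearest boundary — within the 1.6 mm shell band (4 × 0.4).

shell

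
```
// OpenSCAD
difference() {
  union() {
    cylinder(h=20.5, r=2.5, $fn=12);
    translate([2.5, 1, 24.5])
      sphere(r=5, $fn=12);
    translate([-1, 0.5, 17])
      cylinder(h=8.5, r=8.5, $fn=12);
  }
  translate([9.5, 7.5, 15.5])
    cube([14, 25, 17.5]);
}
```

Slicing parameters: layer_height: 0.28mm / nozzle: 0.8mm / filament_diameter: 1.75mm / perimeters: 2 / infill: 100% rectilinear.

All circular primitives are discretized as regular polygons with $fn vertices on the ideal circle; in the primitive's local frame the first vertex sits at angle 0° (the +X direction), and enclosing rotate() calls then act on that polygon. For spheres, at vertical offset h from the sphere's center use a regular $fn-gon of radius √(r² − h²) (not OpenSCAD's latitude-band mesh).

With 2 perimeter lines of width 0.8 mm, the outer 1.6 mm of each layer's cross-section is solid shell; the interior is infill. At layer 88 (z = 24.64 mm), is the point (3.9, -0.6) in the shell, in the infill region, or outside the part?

infill

At z = 24.64 mm: the cylinder does not reach this height (z outside [0, 20.5]); the r=5 sphere at (2.5, 1) slices to a regular 12-gon of circumradius 4.998 (√(r²−h²) with h=0.14 from center); the r=8.5 cylinder at (-1, 0.5) contributes a regular 12-gon of circumradius 8.5; Merging all regions: the regions partially overlap (shared area 74.58 mm²), so overlapping operands fuse into one piece — 1 connected region; the 14×25 cube at (9.5, 7.5) contributes its full rectangle; Taking the first minus the rest: starting from the result so far, the 14×25 cube at (9.5, 7.5) misses the remaining region (no effect) — 1 connected region. Overall, the cross-section is a single solid region. The nearest boundary edge runs (7.50, 0.50)→(6.36, -3.75); distance from the point to it = 3.19 mm. The point is inside the cross-section and 3.19 mm from the nearest boundary — more than the 1.6 mm shell width (2 × 0.8), so it's in the infill interior.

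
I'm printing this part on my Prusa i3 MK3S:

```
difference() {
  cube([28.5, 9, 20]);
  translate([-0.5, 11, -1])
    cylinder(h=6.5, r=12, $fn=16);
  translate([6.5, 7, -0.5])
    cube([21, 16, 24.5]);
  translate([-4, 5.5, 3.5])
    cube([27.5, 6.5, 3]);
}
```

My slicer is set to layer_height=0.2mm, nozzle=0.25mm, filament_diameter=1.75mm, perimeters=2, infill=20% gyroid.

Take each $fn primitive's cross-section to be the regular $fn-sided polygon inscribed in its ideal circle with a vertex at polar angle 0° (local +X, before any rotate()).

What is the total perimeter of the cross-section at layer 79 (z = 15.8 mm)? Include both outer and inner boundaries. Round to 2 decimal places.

79.00 mm

At z = 15.8 mm: the cube (footprint 28.5×9) is included at this height (perimeter 75.00 mm); the cylinder at (-0.5, 11) is absent (z outside [-1, 5.5]); the cube at (6.5, 7) (footprint 21×16) is included at this height (perimeter 74.00 mm); the cube at (-4, 5.5) is absent (z outside [3.5, 6.5]); After the difference (first − rest): starting from the 28.5×9 cube, the 21×16 cube at (6.5, 7) partially overlaps it — only the 42.00 mm² overlap (of its 336.00 mm²) is removed, clipping the outline — boundary = 79.00 mm. Overall, the cross-section is a single solid region. Total boundary length (outer) = 79.00 mm.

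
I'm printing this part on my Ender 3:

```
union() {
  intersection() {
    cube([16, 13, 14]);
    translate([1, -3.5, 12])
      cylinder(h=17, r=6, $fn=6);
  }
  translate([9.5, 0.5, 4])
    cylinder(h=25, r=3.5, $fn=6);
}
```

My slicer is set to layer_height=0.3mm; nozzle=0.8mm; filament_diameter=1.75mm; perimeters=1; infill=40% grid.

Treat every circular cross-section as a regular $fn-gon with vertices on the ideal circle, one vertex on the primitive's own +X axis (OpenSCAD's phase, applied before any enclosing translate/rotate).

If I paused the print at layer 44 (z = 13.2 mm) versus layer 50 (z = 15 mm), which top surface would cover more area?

Layer 44 (z = 13.2): the cube is present — its section is the full 16×13 rectangle (area 208.00 mm²); the r=6 cylinder at (1, -3.5) gives a regular 6-gon of circumradius 6 (constant along its height) (area = (6/2)·6.000²·sin(360°/6) = 93.53 mm²); After intersecting: the r=6 cylinder at (1, -3.5) partially overlaps the 16×13 cube; clipping to the common part keeps 7.62 mm² — area = 7.62 mm²; the cylinder at (9.5, 0.5): section is a regular 6-gon, circumradius r=3.5 (area = (6/2)·3.500²·sin(360°/6) = 31.83 mm²); Combining (union): the 2 present regions are separate (no shared area or edge), so areas and boundary lengths simply add and each stays a separate island — area = 39.44 mm². So its area = 39.44 mm². Layer 50 (z = 15): the cube does not reach this height (z outside [0, 14]); the r=6 cylinder at (1, -3.5) contributes a regular 6-gon of circumradius 6 (area = (6/2)·6.000²·sin(360°/6) = 93.53 mm²); After intersecting: at least one operand is absent at this height, so nothing remains; the cylinder at (9.5, 0.5): section is a regular 6-gon, circumradius r=3.5 (area = (6/2)·3.500²·sin(360°/6) = 31.83 mm²); Merging all regions: only the r=3.5 cylinder at (9.5, 0.5) is present, so the union is just that shape — area = 31.83 mm². So its area = 31.83 mm². Layer 44 is larger (39.44 vs 31.83 mm²).

layer 44 (z = 13.2 mm)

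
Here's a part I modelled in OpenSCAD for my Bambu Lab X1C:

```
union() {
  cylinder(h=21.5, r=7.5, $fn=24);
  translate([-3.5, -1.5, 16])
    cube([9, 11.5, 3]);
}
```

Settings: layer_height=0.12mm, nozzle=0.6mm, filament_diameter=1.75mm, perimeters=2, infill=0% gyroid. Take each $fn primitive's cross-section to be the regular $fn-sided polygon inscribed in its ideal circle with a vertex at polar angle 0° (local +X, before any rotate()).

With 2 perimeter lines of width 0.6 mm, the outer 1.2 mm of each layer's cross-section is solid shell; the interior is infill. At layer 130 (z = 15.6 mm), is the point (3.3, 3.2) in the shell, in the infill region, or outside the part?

At z = 15.6 mm: the r=7.5 cylinder gives a regular 24-gon of circumradius 7.5 (constant along its height); the cube at (-3.5, -1.5) is absent (z outside [16, 19]); Combining (union): only the r=7.5 cylinder is present, so the union is just that shape — 1 connected region. Overall, the cross-section is a single solid region. The nearest boundary edge runs (6.50, 3.75)→(5.30, 5.30); distance from the point to it = 2.87 mm. The point is inside the cross-section and 2.87 mm from the nearest boundary — more than the 1.2 mm shell width (2 × 0.6), so it's in the infill interior.

infill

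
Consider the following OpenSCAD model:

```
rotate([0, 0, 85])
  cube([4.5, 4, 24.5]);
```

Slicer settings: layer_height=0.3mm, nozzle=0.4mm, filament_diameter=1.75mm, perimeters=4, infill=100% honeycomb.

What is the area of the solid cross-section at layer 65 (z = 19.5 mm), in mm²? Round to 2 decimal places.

18.00 mm²

At z = 19.5 mm: the cube is present — its section is the full 4.5×4 rectangle (area 18.00 mm²); (rotated 85° about Z; rotation is an isometry so areas/perimeters/island counts are preserved). Overall, the cross-section is a single solid region. Net area = 18.00 mm².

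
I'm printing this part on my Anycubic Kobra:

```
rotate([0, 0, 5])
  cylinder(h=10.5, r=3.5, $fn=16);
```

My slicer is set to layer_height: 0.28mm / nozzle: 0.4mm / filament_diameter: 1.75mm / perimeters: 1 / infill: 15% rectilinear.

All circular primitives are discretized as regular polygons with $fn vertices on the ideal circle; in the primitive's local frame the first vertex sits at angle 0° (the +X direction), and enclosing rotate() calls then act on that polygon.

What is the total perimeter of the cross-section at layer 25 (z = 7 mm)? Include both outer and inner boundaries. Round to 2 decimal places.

21.85 mm

At z = 7 mm: the r=3.5 cylinder gives a regular 16-gon of circumradius 3.5 (constant along its height) (perimeter = 2·16·3.500·sin(180°/16) = 21.85 mm); (rotated 5° about Z; rotation is an isometry so areas/perimeters/island counts are preserved). Overall, the cross-section is a single solid region. Total boundary length (outer) = 21.85 mm.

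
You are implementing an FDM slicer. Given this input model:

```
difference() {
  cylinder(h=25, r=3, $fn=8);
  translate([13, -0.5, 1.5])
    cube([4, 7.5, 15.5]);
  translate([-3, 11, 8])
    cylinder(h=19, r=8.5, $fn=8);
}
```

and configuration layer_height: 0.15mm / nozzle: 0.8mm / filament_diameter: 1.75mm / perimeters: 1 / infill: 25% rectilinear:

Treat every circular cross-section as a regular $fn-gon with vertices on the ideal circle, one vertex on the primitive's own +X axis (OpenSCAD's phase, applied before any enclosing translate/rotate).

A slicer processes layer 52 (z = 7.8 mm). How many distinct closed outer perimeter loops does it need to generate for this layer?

At z = 7.8 mm: the r=3 cylinder contributes a regular 8-gon of circumradius 3; the 4×7.5 cube at (13, -0.5) contributes its full rectangle; the cylinder at (-3, 11) is not intersected at this z (z outside [8, 27]); Subtracting the remaining from the first: starting from the r=3 cylinder, the 4×7.5 cube at (13, -0.5) misses the remaining region (no effect) — 1 connected region. The result has 1 disconnected region.

1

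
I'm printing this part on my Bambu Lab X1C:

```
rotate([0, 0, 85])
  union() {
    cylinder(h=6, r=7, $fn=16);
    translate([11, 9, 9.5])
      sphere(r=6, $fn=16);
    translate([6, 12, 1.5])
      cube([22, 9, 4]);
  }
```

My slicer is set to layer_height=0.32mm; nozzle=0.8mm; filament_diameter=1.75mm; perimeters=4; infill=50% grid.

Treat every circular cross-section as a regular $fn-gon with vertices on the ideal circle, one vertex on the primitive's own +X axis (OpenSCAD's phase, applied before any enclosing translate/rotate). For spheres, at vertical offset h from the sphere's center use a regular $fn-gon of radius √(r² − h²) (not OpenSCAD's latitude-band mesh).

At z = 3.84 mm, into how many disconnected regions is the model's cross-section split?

3

At z = 3.84 mm: the r=7 cylinder contributes a regular 16-gon of circumradius 7; the r=6 sphere at (11, 9) contributes a regular 16-gon of circumradius √(6²−5.66²) = 1.991; the cube at (6, 12) (footprint 22×9) is included at this height; Merging all regions: the 3 present regions are separate (no shared area or edge), so areas and boundary lengths simply add and each stays a separate island — 3 connected regions; (rotated 85° about Z; rotation is an isometry so areas/perimeters/island counts are preserved). The result has 3 disconnected regions.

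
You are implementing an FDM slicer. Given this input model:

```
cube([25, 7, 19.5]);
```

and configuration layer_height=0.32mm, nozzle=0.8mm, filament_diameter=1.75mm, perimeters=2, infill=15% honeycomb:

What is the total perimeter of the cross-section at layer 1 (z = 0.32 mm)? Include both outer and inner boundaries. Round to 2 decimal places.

At z = 0.32 mm: the 25×7 cube contributes its full rectangle (perimeter 64.00 mm). Overall, the cross-section is a single solid region. Total boundary length (outer) = 64.00 mm.

64.00 mm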